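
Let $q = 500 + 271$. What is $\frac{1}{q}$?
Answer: $\frac{1}{771} \approx 0.001297$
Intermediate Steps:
$q = 771$
$\frac{1}{q} = \frac{1}{771}$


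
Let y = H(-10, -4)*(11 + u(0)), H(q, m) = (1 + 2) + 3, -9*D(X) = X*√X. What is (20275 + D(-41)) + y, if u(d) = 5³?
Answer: 21091 + 41*I*√41/9 ≈ 21091.0 + 29.17*I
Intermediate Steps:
D(X) = -X^(3/2)/9 (D(X) = -X*√X/9 = -X^(3/2)/9)
H(q, m) = 6 (H(q, m) = 3 + 3 = 6)
u(d) = 125
y = 816 (y = 6*(11 + 125) = 6*136 = 816)
(20275 + D(-41)) + y = (20275 - (-41)*I*√41/9) + 816 = (20275 + 41*I*√41/9) + 816 = 21091 + 41*I*√41/9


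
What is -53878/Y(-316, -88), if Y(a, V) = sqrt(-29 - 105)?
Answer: 26939*I*sqrt(134)/67 ≈ 4654.4*I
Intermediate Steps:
Y(a, V) = I*sqrt(134) (Y(a, V) = sqrt(-134) = I*sqrt(134))
-53878/Y(-316, -88) = -53878*(-I*sqrt(134)/134) = -(-26939)*I*sqrt(134)/67 = 26939*I*sqrt(134)/67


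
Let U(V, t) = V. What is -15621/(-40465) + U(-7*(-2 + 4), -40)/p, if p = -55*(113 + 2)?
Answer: 19873867/51188225 ≈ 0.38825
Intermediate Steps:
p = -6325 (p = -55*115 = -6325)
-15621/(-40465) + U(-7*(-2 + 4), -40)/p = -15621/(-40465) - 7*(-2 + 4)/(-6325) = -15621*(-1/40465) - 7*2*(-1/6325) = 15621/40465 - 14*(-1/6325) = 15621/40465 + 14/6325 = 19873867/51188225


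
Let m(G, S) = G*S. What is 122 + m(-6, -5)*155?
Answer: 4772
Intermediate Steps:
122 + m(-6, -5)*155 = 122 - 6*(-5)*155 = 122 + 30*155 = 122 + 4650 = 4772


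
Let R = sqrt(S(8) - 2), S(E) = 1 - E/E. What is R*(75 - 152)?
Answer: -77*I*sqrt(2) ≈ -108.89*I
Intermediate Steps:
S(E) = 0 (S(E) = 1 - 1*1 = 1 - 1 = 0)
R = I*sqrt(2) (R = sqrt(0 - 2) = sqrt(-2) = I*sqrt(2) ≈ 1.4142*I)
R*(75 - 152) = (I*sqrt(2))*(75 - 152) = (I*sqrt(2))*(-77) = -77*I*sqrt(2)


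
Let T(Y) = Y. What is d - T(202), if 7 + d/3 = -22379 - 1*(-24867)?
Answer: 7241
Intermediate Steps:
d = 7443 (d = -21 + 3*(-22379 - 1*(-24867)) = -21 + 3*(-22379 + 24867) = -21 + 3*2488 = -21 + 7464 = 7443)
d - T(202) = 7443 - 1*202 = 7443 - 202 = 7241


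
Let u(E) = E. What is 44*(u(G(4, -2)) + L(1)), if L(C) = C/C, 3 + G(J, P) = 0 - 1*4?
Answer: -264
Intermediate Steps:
G(J, P) = -7 (G(J, P) = -3 + (0 - 1*4) = -3 + (0 - 4) = -3 - 4 = -7)
L(C) = 1
44*(u(G(4, -2)) + L(1)) = 44*(-7 + 1) = 44*(-6) = -264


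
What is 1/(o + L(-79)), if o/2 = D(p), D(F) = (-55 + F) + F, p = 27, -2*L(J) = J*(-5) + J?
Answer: -1/160 ≈ -0.0062500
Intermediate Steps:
L(J) = 2*J (L(J) = -(J*(-5) + J)/2 = -(-5*J + J)/2 = -(-2)*J = 2*J)
D(F) = -55 + 2*F
o = -2 (o = 2*(-55 + 2*27) = 2*(-55 + 54) = 2*(-1) = -2)
1/(o + L(-79)) = 1/(-2 + 2*(-79)) = 1/(-2 - 158) = 1/(-160) = -1/160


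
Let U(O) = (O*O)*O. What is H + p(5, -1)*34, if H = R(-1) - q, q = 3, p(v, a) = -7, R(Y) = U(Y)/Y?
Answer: -240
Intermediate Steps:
U(O) = O³ (U(O) = O²*O = O³)
R(Y) = Y² (R(Y) = Y³/Y = Y²)
H = -2 (H = (-1)² - 1*3 = 1 - 3 = -2)
H + p(5, -1)*34 = -2 - 7*34 = -2 - 238 = -240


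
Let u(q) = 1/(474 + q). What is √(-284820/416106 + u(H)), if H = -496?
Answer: I*√1699182859902/1525722 ≈ 0.85437*I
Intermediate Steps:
√(-284820/416106 + u(H)) = √(-284820/416106 + 1/(474 - 496)) = √(-284820*1/416106 + 1/(-22)) = √(-47470/69351 - 1/22) = √(-1113691/1525722) = I*√1699182859902/1525722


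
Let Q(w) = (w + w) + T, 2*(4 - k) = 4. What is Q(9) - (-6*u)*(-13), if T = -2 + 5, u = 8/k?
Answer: -291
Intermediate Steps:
k = 2 (k = 4 - ½*4 = 4 - 2 = 2)
u = 4 (u = 8/2 = 8*(½) = 4)
T = 3
Q(w) = 3 + 2*w (Q(w) = (w + w) + 3 = 2*w + 3 = 3 + 2*w)
Q(9) - (-6*u)*(-13) = (3 + 2*9) - (-6*4)*(-13) = (3 + 18) - (-24)*(-13) = 21 - 1*312 = 21 - 312 = -291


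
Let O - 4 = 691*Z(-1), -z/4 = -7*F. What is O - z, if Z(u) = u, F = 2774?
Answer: -78359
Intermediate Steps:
z = 77672 (z = -(-28)*2774 = -4*(-19418) = 77672)
O = -687 (O = 4 + 691*(-1) = 4 - 691 = -687)
O - z = -687 - 1*77672 = -687 - 77672 = -78359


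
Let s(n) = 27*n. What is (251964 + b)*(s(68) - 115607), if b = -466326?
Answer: 24388179102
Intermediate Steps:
(251964 + b)*(s(68) - 115607) = (251964 - 466326)*(27*68 - 115607) = -214362*(1836 - 115607) = -214362*(-113771) = 24388179102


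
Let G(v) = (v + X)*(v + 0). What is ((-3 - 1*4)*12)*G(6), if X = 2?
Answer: -4032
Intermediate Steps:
G(v) = v*(2 + v) (G(v) = (v + 2)*(v + 0) = (2 + v)*v = v*(2 + v))
((-3 - 1*4)*12)*G(6) = ((-3 - 1*4)*12)*(6*(2 + 6)) = ((-3 - 4)*12)*(6*8) = -7*12*48 = -84*48 = -4032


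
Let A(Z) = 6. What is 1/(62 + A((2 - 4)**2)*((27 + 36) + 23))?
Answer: 1/578 ≈ 0.0017301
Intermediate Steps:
1/(62 + A((2 - 4)**2)*((27 + 36) + 23)) = 1/(62 + 6*((27 + 36) + 23)) = 1/(62 + 6*(63 + 23)) = 1/(62 + 6*86) = 1/(62 + 516) = 1/578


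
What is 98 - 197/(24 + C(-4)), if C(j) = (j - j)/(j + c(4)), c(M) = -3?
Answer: 2155/24 ≈ 89.792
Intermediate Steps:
C(j) = 0 (C(j) = (j - j)/(j - 3) = 0/(-3 + j) = 0)
98 - 197/(24 + C(-4)) = 98 - 197/(24 + 0) = 98 - 197/24 = 2155/24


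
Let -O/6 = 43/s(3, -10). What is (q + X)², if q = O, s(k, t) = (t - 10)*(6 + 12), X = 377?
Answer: 513611569/3600 ≈ 1.4267e+5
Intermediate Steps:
s(k, t) = -180 + 18*t (s(k, t) = (-10 + t)*18 = -180 + 18*t)
O = 43/60 (O = -258/(-180 + 18*(-10)) = -258/(-180 - 180) = -258/(-360) = -258*(-1)/360 = -6*(-43/360) = 43/60 ≈ 0.71667)
q = 43/60 ≈ 0.71667
(q + X)² = (43/60 + 377)² = (22663/60)² = 513611569/3600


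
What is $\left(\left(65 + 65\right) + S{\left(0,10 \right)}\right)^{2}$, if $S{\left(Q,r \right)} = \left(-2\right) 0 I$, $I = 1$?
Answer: $16900$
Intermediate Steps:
$S{\left(Q,r \right)} = 0$ ($S{\left(Q,r \right)} = \left(-2\right) 0 \cdot 1 = 0 \cdot 1 = 0$)
$\left(\left(65 + 65\right) + S{\left(0,10 \right)}\right)^{2} = \left(\left(65 + 65\right) + 0\right)^{2} = \left(130 + 0\right)^{2} = 130^{2} = 16900$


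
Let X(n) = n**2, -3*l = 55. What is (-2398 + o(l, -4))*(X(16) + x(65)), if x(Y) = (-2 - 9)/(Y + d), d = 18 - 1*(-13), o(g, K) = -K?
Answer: -9801435/16 ≈ -6.1259e+5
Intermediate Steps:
l = -55/3 (l = -1/3*55 = -55/3 ≈ -18.333)
d = 31 (d = 18 + 13 = 31)
x(Y) = -11/(31 + Y) (x(Y) = (-2 - 9)/(Y + 31) = -11/(31 + Y))
(-2398 + o(l, -4))*(X(16) + x(65)) = (-2398 - 1*(-4))*(16**2 - 11/(31 + 65)) = (-2398 + 4)*(256 - 11/96) = -2394*(256 - 11*1/96) = -2394*(256 - 11/96) = -2394*24565/96 = -9801435/16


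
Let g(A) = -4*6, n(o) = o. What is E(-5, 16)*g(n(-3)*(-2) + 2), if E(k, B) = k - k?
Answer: 0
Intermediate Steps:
E(k, B) = 0
g(A) = -24
E(-5, 16)*g(n(-3)*(-2) + 2) = 0*(-24) = 0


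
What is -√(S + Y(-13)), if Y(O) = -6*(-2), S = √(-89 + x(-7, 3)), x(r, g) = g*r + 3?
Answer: -√(12 + I*√107) ≈ -3.7312 - 1.3862*I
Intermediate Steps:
x(r, g) = 3 + g*r
S = I*√107 (S = √(-89 + (3 + 3*(-7))) = √(-89 + (3 - 21)) = √(-89 - 18) = √(-107) = I*√107 ≈ 10.344*I)
Y(O) = 12
-√(S + Y(-13)) = -√(I*√107 + 12) = -√(12 + I*√107)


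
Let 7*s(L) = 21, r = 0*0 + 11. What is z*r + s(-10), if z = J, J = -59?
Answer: -646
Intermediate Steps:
r = 11 (r = 0 + 11 = 11)
s(L) = 3 (s(L) = (⅐)*21 = 3)
z = -59
z*r + s(-10) = -59*11 + 3 = -649 + 3 = -646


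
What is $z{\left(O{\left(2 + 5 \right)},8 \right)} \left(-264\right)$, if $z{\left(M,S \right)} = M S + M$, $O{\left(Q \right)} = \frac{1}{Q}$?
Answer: $- \frac{2376}{7} \approx -339.43$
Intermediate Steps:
$z{\left(M,S \right)} = M + M S$
$z{\left(O{\left(2 + 5 \right)},8 \right)} \left(-264\right) = \frac{1 + 8}{2 + 5} \left(-264\right) = \frac{1}{7} \cdot 9 \left(-264\right) = \frac{9}{7} \left(-264\right) = - \frac{2376}{7}$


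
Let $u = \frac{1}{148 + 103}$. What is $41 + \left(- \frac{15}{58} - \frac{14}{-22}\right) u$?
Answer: $\frac{6565899}{160138} \approx 41.002$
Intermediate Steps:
$u = \frac{1}{251} \approx 0.0039841$
$41 + \left(- \frac{15}{58} - \frac{14}{-22}\right) u = 41 + \left(- \frac{15}{58} - \frac{14}{-22}\right) \frac{1}{251} = 41 + \left(\left(-15\right) \frac{1}{58} - - \frac{7}{11}\right) \frac{1}{251} = 41 + \left(- \frac{15}{58} + \frac{7}{11}\right) \frac{1}{251} = 41 + \frac{241}{638} \cdot \frac{1}{251} = 41 + \frac{241}{160138} = \frac{6565899}{160138}$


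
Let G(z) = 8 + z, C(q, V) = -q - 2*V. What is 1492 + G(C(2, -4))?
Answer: 1506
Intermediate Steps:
1492 + G(C(2, -4)) = 1492 + (8 + (-1*2 - 2*(-4))) = 1492 + (8 + (-2 + 8)) = 1492 + (8 + 6) = 1492 + 14 = 1506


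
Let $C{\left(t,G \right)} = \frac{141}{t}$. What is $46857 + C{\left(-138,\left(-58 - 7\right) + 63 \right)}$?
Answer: $\frac{2155375}{46} \approx 46856.0$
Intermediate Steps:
$46857 + C{\left(-138,\left(-58 - 7\right) + 63 \right)} = 46857 + \frac{141}{-138} = 46857 + 141 \left(- \frac{1}{138}\right) = 46857 - \frac{47}{46} = \frac{2155375}{46}$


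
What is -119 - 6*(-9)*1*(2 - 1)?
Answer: -65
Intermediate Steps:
-119 - 6*(-9)*1*(2 - 1) = -119 - (-54)*1*1 = -119 - (-54) = -119 - 1*(-54) = -119 + 54 = -65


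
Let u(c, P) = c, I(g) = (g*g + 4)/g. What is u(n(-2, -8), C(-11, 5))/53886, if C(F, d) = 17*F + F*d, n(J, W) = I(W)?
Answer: -17/107772 ≈ -0.00015774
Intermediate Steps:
I(g) = (4 + g²)/g (I(g) = (g² + 4)/g = (4 + g²)/g)
n(J, W) = W + 4/W
u(n(-2, -8), C(-11, 5))/53886 = (-8 + 4/(-8))/53886 = (-8 + 4*(-⅛))*(1/53886) = (-8 - ½)*(1/53886) = -17/2*1/53886 = -17/107772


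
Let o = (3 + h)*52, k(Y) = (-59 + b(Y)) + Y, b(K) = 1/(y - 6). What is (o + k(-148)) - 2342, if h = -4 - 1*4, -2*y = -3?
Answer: -25283/9 ≈ -2809.2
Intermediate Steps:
y = 3/2 (y = -½*(-3) = 3/2 ≈ 1.5000)
b(K) = -2/9 (b(K) = 1/(3/2 - 6) = 1/(-9/2) = -2/9)
h = -8 (h = -4 - 4 = -8)
k(Y) = -533/9 + Y (k(Y) = (-59 - 2/9) + Y = -533/9 + Y)
o = -260 (o = (3 - 8)*52 = -5*52 = -260)
(o + k(-148)) - 2342 = (-260 + (-533/9 - 148)) - 2342 = (-260 - 1865/9) - 2342 = -4205/9 - 2342 = -25283/9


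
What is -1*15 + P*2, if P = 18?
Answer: 21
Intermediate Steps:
-1*15 + P*2 = -1*15 + 18*2 = -15 + 36 = 21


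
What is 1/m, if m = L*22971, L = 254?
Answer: 1/5834634 ≈ 1.7139e-7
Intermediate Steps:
m = 5834634 (m = 254*22971 = 5834634)
1/m = 1/5834634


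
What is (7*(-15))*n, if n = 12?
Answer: -1260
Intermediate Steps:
(7*(-15))*n = (7*(-15))*12 = -105*12 = -1260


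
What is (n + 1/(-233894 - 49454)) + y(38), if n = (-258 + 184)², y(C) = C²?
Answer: 1960768159/283348 ≈ 6920.0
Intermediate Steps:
n = 5476 (n = (-74)² = 5476)
(n + 1/(-233894 - 49454)) + y(38) = (5476 + 1/(-233894 - 49454)) + 38² = (5476 + 1/(-283348)) + 1444 = (5476 - 1/283348) + 1444 = 1551613647/283348 + 1444 = 1960768159/283348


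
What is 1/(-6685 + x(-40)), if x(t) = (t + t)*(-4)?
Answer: -1/6365 ≈ -0.00015711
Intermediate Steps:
x(t) = -8*t (x(t) = (2*t)*(-4) = -8*t)
1/(-6685 + x(-40)) = 1/(-6685 - 8*(-40)) = 1/(-6685 + 320) = 1/(-6365) = -1/6365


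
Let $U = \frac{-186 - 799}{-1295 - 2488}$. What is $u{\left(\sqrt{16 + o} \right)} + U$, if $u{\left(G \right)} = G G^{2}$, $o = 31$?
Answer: $\frac{985}{3783} + 47 \sqrt{47} \approx 322.48$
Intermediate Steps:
$U = \frac{985}{3783}$ ($U = - \frac{985}{-3783} = \left(-985\right) \left(- \frac{1}{3783}\right) = \frac{985}{3783} \approx 0.26038$)
$u{\left(G \right)} = G^{3}$
$u{\left(\sqrt{16 + o} \right)} + U = \left(\sqrt{16 + 31}\right)^{3} + \frac{985}{3783} = \left(\sqrt{47}\right)^{3} + \frac{985}{3783} = 47 \sqrt{47} + \frac{985}{3783} = \frac{985}{3783} + 47 \sqrt{47}$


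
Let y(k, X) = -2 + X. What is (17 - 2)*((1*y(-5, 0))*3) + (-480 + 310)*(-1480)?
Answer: 251510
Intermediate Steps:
(17 - 2)*((1*y(-5, 0))*3) + (-480 + 310)*(-1480) = (17 - 2)*((1*(-2 + 0))*3) + (-480 + 310)*(-1480) = 15*((1*(-2))*3) - 170*(-1480) = 15*(-2*3) + 251600 = 15*(-6) + 251600 = -90 + 251600 = 251510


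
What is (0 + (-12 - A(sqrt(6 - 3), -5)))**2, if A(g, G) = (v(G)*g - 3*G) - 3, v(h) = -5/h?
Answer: (24 + sqrt(3))**2 ≈ 662.14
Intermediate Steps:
A(g, G) = -3 - 3*G - 5*g/G (A(g, G) = ((-5/G)*g - 3*G) - 3 = (-5*g/G - 3*G) - 3 = (-3*G - 5*g/G) - 3 = -3 - 3*G - 5*g/G)
(0 + (-12 - A(sqrt(6 - 3), -5)))**2 = (0 + (-12 - (-3 - 3*(-5) - 5*sqrt(6 - 3)/(-5))))**2 = (0 + (-12 - (-3 + 15 - 5*sqrt(3)*(-1/5))))**2 = (0 + (-12 - (-3 + 15 + sqrt(3))))**2 = (0 + (-12 - (12 + sqrt(3))))**2 = (0 + (-12 + (-12 - sqrt(3))))**2 = (0 + (-24 - sqrt(3)))**2 = (-24 - sqrt(3))**2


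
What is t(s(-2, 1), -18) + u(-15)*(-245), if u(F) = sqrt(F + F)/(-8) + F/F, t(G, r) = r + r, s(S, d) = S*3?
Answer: -281 + 245*I*sqrt(30)/8 ≈ -281.0 + 167.74*I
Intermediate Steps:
s(S, d) = 3*S
t(G, r) = 2*r
u(F) = 1 - sqrt(2)*sqrt(F)/8 (u(F) = sqrt(2*F)*(-1/8) + 1 = (sqrt(2)*sqrt(F))*(-1/8) + 1 = -sqrt(2)*sqrt(F)/8 + 1 = 1 - sqrt(2)*sqrt(F)/8)
t(s(-2, 1), -18) + u(-15)*(-245) = 2*(-18) + (1 - sqrt(2)*sqrt(-15)/8)*(-245) = -36 + (1 - sqrt(2)*I*sqrt(15)/8)*(-245) = -36 + (1 - I*sqrt(30)/8)*(-245) = -36 + (-245 + 245*I*sqrt(30)/8) = -281 + 245*I*sqrt(30)/8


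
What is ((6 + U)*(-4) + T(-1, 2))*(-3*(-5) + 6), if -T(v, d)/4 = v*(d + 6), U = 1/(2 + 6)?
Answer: 315/2 ≈ 157.50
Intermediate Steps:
U = ⅛ (U = 1/8 = ⅛ ≈ 0.12500)
T(v, d) = -4*v*(6 + d) (T(v, d) = -4*v*(d + 6) = -4*v*(6 + d))
((6 + U)*(-4) + T(-1, 2))*(-3*(-5) + 6) = ((6 + ⅛)*(-4) - 4*(-1)*(6 + 2))*(-3*(-5) + 6) = ((49/8)*(-4) - 4*(-1)*8)*(15 + 6) = (-49/2 + 32)*21 = (15/2)*21 = 315/2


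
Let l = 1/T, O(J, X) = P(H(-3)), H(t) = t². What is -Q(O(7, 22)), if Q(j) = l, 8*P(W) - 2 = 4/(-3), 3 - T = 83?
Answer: 1/80 ≈ 0.012500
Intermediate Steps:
T = -80 (T = 3 - 1*83 = 3 - 83 = -80)
P(W) = 1/12 (P(W) = ¼ + (4/(-3))/8 = ¼ + (4*(-⅓))/8 = ¼ + (⅛)*(-4/3) = ¼ - ⅙ = 1/12)
O(J, X) = 1/12
l = -1/80 (l = 1/(-80) = -1/80 ≈ -0.012500)
Q(j) = -1/80
-Q(O(7, 22)) = -1*(-1/80) = 1/80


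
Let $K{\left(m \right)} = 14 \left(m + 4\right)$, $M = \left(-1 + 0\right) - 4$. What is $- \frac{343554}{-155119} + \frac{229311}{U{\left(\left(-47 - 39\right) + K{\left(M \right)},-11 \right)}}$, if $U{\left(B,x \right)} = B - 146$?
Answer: $- \frac{11828659575}{12719758} \approx -929.94$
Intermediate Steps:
$M = -5$ ($M = -1 - 4 = -5$)
$K{\left(m \right)} = 56 + 14 m$ ($K{\left(m \right)} = 14 \left(4 + m\right) = 56 + 14 m$)
$U{\left(B,x \right)} = -146 + B$ ($U{\left(B,x \right)} = B - 146 = -146 + B$)
$- \frac{343554}{-155119} + \frac{229311}{U{\left(\left(-47 - 39\right) + K{\left(M \right)},-11 \right)}} = - \frac{343554}{-155119} + \frac{229311}{-146 + \left(\left(-47 - 39\right) + \left(56 + 14 \left(-5\right)\right)\right)} = \left(-343554\right) \left(- \frac{1}{155119}\right) + \frac{229311}{-146 + \left(-86 + \left(56 - 70\right)\right)} = \frac{343554}{155119} + \frac{229311}{-146 - 100} = \frac{343554}{155119} + \frac{229311}{-246} = \frac{343554}{155119} + 229311 \left(- \frac{1}{246}\right) = \frac{343554}{155119} - \frac{76437}{82} = - \frac{11828659575}{12719758}$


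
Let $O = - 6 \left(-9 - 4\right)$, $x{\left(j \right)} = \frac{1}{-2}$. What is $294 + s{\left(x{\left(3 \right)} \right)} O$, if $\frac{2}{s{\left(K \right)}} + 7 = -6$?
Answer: $282$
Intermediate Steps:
$x{\left(j \right)} = - \frac{1}{2}$
$s{\left(K \right)} = - \frac{2}{13}$ ($s{\left(K \right)} = \frac{2}{-7 - 6} = \frac{2}{-13} = 2 \left(- \frac{1}{13}\right) = - \frac{2}{13}$)
$O = 78$ ($O = \left(-6\right) \left(-13\right) = 78$)
$294 + s{\left(x{\left(3 \right)} \right)} O = 294 - 12 = 282$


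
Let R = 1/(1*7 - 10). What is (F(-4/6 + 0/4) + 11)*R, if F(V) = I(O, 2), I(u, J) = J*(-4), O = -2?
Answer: -1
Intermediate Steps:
I(u, J) = -4*J
R = -⅓ (R = 1/(7 - 10) = 1/(-3) = -⅓ ≈ -0.33333)
F(V) = -8 (F(V) = -4*2 = -8)
(F(-4/6 + 0/4) + 11)*R = (-8 + 11)*(-⅓) = 3*(-⅓) = -1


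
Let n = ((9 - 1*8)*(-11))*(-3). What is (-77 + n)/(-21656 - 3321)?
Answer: 44/24977 ≈ 0.0017616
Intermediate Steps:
n = 33 (n = ((9 - 8)*(-11))*(-3) = (1*(-11))*(-3) = -11*(-3) = 33)
(-77 + n)/(-21656 - 3321) = (-77 + 33)/(-21656 - 3321) = -44/(-24977) = -44*(-1/24977) = 44/24977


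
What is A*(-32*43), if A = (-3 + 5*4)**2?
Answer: -397664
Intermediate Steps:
A = 289 (A = (-3 + 20)**2 = 17**2 = 289)
A*(-32*43) = 289*(-32*43) = 289*(-1376) = -397664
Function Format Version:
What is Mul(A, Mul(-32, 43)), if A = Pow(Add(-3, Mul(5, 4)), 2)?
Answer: -397664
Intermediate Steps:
A = 289 (A = Pow(Add(-3, 20), 2) = Pow(17, 2) = 289)
Mul(A, Mul(-32, 43)) = Mul(289, Mul(-32, 43)) = Mul(289, -1376) = -397664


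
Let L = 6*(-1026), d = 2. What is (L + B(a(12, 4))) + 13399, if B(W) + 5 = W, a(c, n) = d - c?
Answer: 7228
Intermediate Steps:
a(c, n) = 2 - c
B(W) = -5 + W
L = -6156
(L + B(a(12, 4))) + 13399 = (-6156 + (-5 + (2 - 1*12))) + 13399 = (-6156 + (-5 + (2 - 12))) + 13399 = (-6156 + (-5 - 10)) + 13399 = (-6156 - 15) + 13399 = -6171 + 13399 = 7228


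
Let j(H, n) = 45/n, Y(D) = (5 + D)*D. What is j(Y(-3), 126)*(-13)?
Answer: -65/14 ≈ -4.6429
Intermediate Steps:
Y(D) = D*(5 + D)
j(Y(-3), 126)*(-13) = (45/126)*(-13) = (45*(1/126))*(-13) = (5/14)*(-13) = -65/14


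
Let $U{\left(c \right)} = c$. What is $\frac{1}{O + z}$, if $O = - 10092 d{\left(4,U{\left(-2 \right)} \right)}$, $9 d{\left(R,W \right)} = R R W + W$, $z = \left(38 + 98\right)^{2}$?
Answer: $\frac{3}{169864} \approx 1.7661 \cdot 10^{-5}$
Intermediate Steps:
$z = 18496$ ($z = 136^{2} = 18496$)
$d{\left(R,W \right)} = \frac{W}{9} + \frac{W R^{2}}{9}$ ($d{\left(R,W \right)} = \frac{R R W + W}{9} = \frac{R^{2} W + W}{9} = \frac{W R^{2} + W}{9} = \frac{W + W R^{2}}{9} = \frac{W}{9} + \frac{W R^{2}}{9}$)
$O = \frac{114376}{3}$ ($O = - 10092 \cdot \frac{1}{9} \left(-2\right) \left(1 + 4^{2}\right) = - 10092 \cdot \frac{1}{9} \left(-2\right) \left(1 + 16\right) = - 10092 \cdot \frac{1}{9} \left(-2\right) 17 = \left(-10092\right) \left(- \frac{34}{9}\right) = \frac{114376}{3} \approx 38125.0$)
$\frac{1}{O + z} = \frac{1}{\frac{114376}{3} + 18496} = \frac{1}{\frac{169864}{3}} = \frac{3}{169864}$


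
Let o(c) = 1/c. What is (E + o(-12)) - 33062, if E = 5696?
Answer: -328393/12 ≈ -27366.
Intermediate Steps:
(E + o(-12)) - 33062 = (5696 + 1/(-12)) - 33062 = (5696 - 1/12) - 33062 = 68351/12 - 33062 = -328393/12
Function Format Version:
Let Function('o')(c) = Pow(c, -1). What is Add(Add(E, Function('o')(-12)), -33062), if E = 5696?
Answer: Rational(-328393, 12) ≈ -27366.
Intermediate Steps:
Add(Add(E, Function('o')(-12)), -33062) = Add(Add(5696, Pow(-12, -1)), -33062) = Add(Add(5696, Rational(-1, 12)), -33062) = Add(Rational(68351, 12), -33062) = Rational(-328393, 12)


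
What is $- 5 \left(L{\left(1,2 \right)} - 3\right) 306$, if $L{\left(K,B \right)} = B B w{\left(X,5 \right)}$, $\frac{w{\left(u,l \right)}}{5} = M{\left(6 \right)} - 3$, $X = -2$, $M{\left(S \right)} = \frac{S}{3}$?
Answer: $35190$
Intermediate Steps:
$M{\left(S \right)} = \frac{S}{3}$ ($M{\left(S \right)} = S \frac{1}{3} = \frac{S}{3}$)
$w{\left(u,l \right)} = -5$ ($w{\left(u,l \right)} = 5 \left(\frac{1}{3} \cdot 6 - 3\right) = 5 \left(2 - 3\right) = 5 \left(-1\right) = -5$)
$L{\left(K,B \right)} = - 5 B^{2}$ ($L{\left(K,B \right)} = B B \left(-5\right) = B^{2} \left(-5\right) = - 5 B^{2}$)
$- 5 \left(L{\left(1,2 \right)} - 3\right) 306 = - 5 \left(- 5 \cdot 2^{2} - 3\right) 306 = - 5 \left(\left(-5\right) 4 - 3\right) 306 = - 5 \left(-20 - 3\right) 306 = \left(-5\right) \left(-23\right) 306 = 115 \cdot 306 = 35190$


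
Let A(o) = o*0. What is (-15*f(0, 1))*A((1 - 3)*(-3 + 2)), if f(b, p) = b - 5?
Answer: 0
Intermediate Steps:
f(b, p) = -5 + b
A(o) = 0
(-15*f(0, 1))*A((1 - 3)*(-3 + 2)) = -15*(-5 + 0)*0 = -15*(-5)*0 = 75*0 = 0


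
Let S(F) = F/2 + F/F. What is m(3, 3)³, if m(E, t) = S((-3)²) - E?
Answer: 125/8 ≈ 15.625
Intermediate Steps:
S(F) = 1 + F/2 (S(F) = F*(½) + 1 = F/2 + 1 = 1 + F/2)
m(E, t) = 11/2 - E (m(E, t) = (1 + (½)*(-3)²) - E = (1 + (½)*9) - E = (1 + 9/2) - E = 11/2 - E)
m(3, 3)³ = (11/2 - 1*3)³ = (11/2 - 3)³ = (5/2)³ = 125/8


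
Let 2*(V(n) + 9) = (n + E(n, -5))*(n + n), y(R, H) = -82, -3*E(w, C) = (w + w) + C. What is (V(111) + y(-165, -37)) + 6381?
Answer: 10582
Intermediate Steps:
E(w, C) = -2*w/3 - C/3 (E(w, C) = -((w + w) + C)/3 = -(2*w + C)/3 = -(C + 2*w)/3 = -2*w/3 - C/3)
V(n) = -9 + n*(5/3 + n/3) (V(n) = -9 + ((n + (-2*n/3 - ⅓*(-5)))*(n + n))/2 = -9 + ((n + (-2*n/3 + 5/3))*(2*n))/2 = -9 + ((n + (5/3 - 2*n/3))*(2*n))/2 = -9 + ((5/3 + n/3)*(2*n))/2 = -9 + (2*n*(5/3 + n/3))/2 = -9 + n*(5/3 + n/3))
(V(111) + y(-165, -37)) + 6381 = ((-9 + (⅓)*111² + (5/3)*111) - 82) + 6381 = ((-9 + (⅓)*12321 + 185) - 82) + 6381 = ((-9 + 4107 + 185) - 82) + 6381 = (4283 - 82) + 6381 = 4201 + 6381 = 10582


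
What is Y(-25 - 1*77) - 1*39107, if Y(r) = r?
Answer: -39209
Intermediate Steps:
Y(-25 - 1*77) - 1*39107 = (-25 - 1*77) - 1*39107 = (-25 - 77) - 39107 = -102 - 39107 = -39209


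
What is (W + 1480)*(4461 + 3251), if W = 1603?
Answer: 23776096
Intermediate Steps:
(W + 1480)*(4461 + 3251) = (1603 + 1480)*(4461 + 3251) = 3083*7712 = 23776096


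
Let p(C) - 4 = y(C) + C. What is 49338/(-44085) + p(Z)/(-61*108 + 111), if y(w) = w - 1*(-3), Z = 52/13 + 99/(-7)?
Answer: -248092853/222085535 ≈ -1.1171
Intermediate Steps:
Z = -71/7 (Z = 52*(1/13) + 99*(-⅐) = 4 - 99/7 = -71/7 ≈ -10.143)
y(w) = 3 + w (y(w) = w + 3 = 3 + w)
p(C) = 7 + 2*C (p(C) = 4 + ((3 + C) + C) = 4 + (3 + 2*C) = 7 + 2*C)
49338/(-44085) + p(Z)/(-61*108 + 111) = 49338/(-44085) + (7 + 2*(-71/7))/(-61*108 + 111) = 49338*(-1/44085) + (7 - 142/7)/(-6588 + 111) = -16446/14695 - 93/7/(-6477) = -16446/14695 - 93/7*(-1/6477) = -16446/14695 + 31/15113 = -248092853/222085535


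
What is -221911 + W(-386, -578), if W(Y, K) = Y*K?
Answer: 1197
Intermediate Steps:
W(Y, K) = K*Y
-221911 + W(-386, -578) = -221911 - 578*(-386) = -221911 + 223108 = 1197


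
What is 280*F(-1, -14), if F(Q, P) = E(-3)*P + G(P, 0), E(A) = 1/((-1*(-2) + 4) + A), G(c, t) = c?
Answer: -15680/3 ≈ -5226.7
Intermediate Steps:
E(A) = 1/(6 + A) (E(A) = 1/((2 + 4) + A) = 1/(6 + A))
F(Q, P) = 4*P/3 (F(Q, P) = P/(6 - 3) + P = P/3 + P = 4*P/3)
280*F(-1, -14) = 280*((4/3)*(-14)) = 280*(-56/3) = -15680/3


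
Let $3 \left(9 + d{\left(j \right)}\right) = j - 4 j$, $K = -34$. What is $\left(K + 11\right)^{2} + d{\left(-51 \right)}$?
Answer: $571$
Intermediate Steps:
$d{\left(j \right)} = -9 - j$ ($d{\left(j \right)} = -9 + \frac{j - 4 j}{3} = -9 + \frac{\left(-3\right) j}{3} = -9 - j$)
$\left(K + 11\right)^{2} + d{\left(-51 \right)} = \left(-34 + 11\right)^{2} - -42 = \left(-23\right)^{2} + \left(-9 + 51\right) = 529 + 42 = 571$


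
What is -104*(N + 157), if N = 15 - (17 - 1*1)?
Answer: -16224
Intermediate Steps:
N = -1 (N = 15 - (17 - 1) = 15 - 1*16 = 15 - 16 = -1)
-104*(N + 157) = -104*(-1 + 157) = -104*156 = -16224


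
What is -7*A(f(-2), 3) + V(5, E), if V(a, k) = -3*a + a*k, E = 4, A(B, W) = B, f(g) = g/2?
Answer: 12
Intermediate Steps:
f(g) = g/2 (f(g) = g*(½) = g/2)
-7*A(f(-2), 3) + V(5, E) = -7*(-2)/2 + 5*(-3 + 4) = -7*(-1) + 5*1 = 7 + 5 = 12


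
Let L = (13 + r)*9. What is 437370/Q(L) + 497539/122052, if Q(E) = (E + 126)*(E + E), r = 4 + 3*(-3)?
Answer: 134062927/6904656 ≈ 19.416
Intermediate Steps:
r = -5 (r = 4 - 9 = -5)
L = 72 (L = (13 - 5)*9 = 8*9 = 72)
Q(E) = 2*E*(126 + E) (Q(E) = (126 + E)*(2*E) = 2*E*(126 + E))
437370/Q(L) + 497539/122052 = 437370/((2*72*(126 + 72))) + 497539/122052 = 437370/((2*72*198)) + 497539*(1/122052) = 437370/28512 + 71077/17436 = 437370*(1/28512) + 71077/17436 = 72895/4752 + 71077/17436 = 134062927/6904656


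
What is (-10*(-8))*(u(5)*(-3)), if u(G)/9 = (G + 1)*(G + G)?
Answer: -129600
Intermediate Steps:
u(G) = 18*G*(1 + G) (u(G) = 9*((G + 1)*(G + G)) = 9*((1 + G)*(2*G)) = 9*(2*G*(1 + G)) = 18*G*(1 + G))
(-10*(-8))*(u(5)*(-3)) = (-10*(-8))*((18*5*(1 + 5))*(-3)) = 80*((18*5*6)*(-3)) = 80*(540*(-3)) = 80*(-1620) = -129600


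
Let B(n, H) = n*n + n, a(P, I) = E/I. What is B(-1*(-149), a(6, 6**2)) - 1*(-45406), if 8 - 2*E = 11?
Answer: 67756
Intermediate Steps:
E = -3/2 (E = 4 - 1/2*11 = 4 - 11/2 = -3/2 ≈ -1.5000)
a(P, I) = -3/(2*I)
B(n, H) = n + n**2 (B(n, H) = n**2 + n = n + n**2)
B(-1*(-149), a(6, 6**2)) - 1*(-45406) = (-1*(-149))*(1 - 1*(-149)) - 1*(-45406) = 149*(1 + 149) + 45406 = 149*150 + 45406 = 22350 + 45406 = 67756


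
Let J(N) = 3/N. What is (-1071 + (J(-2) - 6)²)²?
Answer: 16475481/16 ≈ 1.0297e+6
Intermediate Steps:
(-1071 + (J(-2) - 6)²)² = (-1071 + (3/(-2) - 6)²)² = (-1071 + (3*(-½) - 6)²)² = (-1071 + (-3/2 - 6)²)² = (-1071 + (-15/2)²)² = (-1071 + 225/4)² = (-4059/4)² = 16475481/16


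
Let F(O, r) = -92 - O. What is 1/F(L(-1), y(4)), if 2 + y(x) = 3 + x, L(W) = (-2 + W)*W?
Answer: -1/95 ≈ -0.010526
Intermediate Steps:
L(W) = W*(-2 + W)
y(x) = 1 + x (y(x) = -2 + (3 + x) = 1 + x)
1/F(L(-1), y(4)) = 1/(-92 - (-1)*(-2 - 1)) = 1/(-92 - (-1)*(-3)) = 1/(-92 - 1*3) = 1/(-92 - 3) = 1/(-95) = -1/95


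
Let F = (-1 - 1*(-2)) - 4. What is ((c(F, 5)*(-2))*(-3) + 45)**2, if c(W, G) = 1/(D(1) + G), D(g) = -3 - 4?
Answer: 1764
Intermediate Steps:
D(g) = -7
F = -3 (F = (-1 + 2) - 4 = 1 - 4 = -3)
c(W, G) = 1/(-7 + G)
((c(F, 5)*(-2))*(-3) + 45)**2 = ((-2/(-7 + 5))*(-3) + 45)**2 = ((-2/(-2))*(-3) + 45)**2 = (-1/2*(-2)*(-3) + 45)**2 = (1*(-3) + 45)**2 = (-3 + 45)**2 = 42**2 = 1764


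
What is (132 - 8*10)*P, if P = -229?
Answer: -11908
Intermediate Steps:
(132 - 8*10)*P = (132 - 8*10)*(-229) = (132 - 80)*(-229) = 52*(-229) = -11908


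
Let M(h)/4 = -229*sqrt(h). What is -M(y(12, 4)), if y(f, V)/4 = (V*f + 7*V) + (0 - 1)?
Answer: 9160*sqrt(3) ≈ 15866.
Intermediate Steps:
y(f, V) = -4 + 28*V + 4*V*f (y(f, V) = 4*((V*f + 7*V) + (0 - 1)) = 4*((7*V + V*f) - 1) = 4*(-1 + 7*V + V*f) = -4 + 28*V + 4*V*f)
M(h) = -916*sqrt(h) (M(h) = 4*(-229*sqrt(h)) = -916*sqrt(h))
-M(y(12, 4)) = -(-916)*sqrt(-4 + 28*4 + 4*4*12) = -(-916)*sqrt(-4 + 112 + 192) = -(-916)*sqrt(300) = -(-916)*10*sqrt(3) = -(-9160)*sqrt(3) = 9160*sqrt(3)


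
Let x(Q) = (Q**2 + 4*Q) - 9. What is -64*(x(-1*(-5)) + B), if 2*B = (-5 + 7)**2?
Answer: -2432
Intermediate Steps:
x(Q) = -9 + Q**2 + 4*Q
B = 2 (B = (-5 + 7)**2/2 = (1/2)*2**2 = (1/2)*4 = 2)
-64*(x(-1*(-5)) + B) = -64*((-9 + (-1*(-5))**2 + 4*(-1*(-5))) + 2) = -64*((-9 + 5**2 + 4*5) + 2) = -64*((-9 + 25 + 20) + 2) = -64*(36 + 2) = -64*38 = -2432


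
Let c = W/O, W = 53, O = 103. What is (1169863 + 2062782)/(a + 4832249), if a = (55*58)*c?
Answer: 332962435/497890717 ≈ 0.66875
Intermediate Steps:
c = 53/103 ≈ 0.51456
a = 169070/103 (a = (55*58)*(53/103) = 3190*(53/103) = 169070/103 ≈ 1641.5)
(1169863 + 2062782)/(a + 4832249) = (1169863 + 2062782)/(169070/103 + 4832249) = 3232645/(497890717/103) = 3232645*(103/497890717) = 332962435/497890717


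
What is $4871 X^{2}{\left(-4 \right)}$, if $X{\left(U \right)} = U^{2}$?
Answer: $1246976$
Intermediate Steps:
$4871 X^{2}{\left(-4 \right)} = 4871 \left(\left(-4\right)^{2}\right)^{2} = 4871 \cdot 16^{2} = 4871 \cdot 256 = 1246976$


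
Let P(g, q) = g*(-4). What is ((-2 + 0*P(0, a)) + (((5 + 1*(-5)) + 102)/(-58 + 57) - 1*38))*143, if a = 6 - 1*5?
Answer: -20306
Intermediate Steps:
a = 1 (a = 6 - 5 = 1)
P(g, q) = -4*g
((-2 + 0*P(0, a)) + (((5 + 1*(-5)) + 102)/(-58 + 57) - 1*38))*143 = ((-2 + 0*(-4*0)) + (((5 + 1*(-5)) + 102)/(-58 + 57) - 1*38))*143 = ((-2 + 0*0) + (((5 - 5) + 102)/(-1) - 38))*143 = ((-2 + 0) + ((0 + 102)*(-1) - 38))*143 = (-2 + (102*(-1) - 38))*143 = (-2 + (-102 - 38))*143 = (-2 - 140)*143 = -142*143 = -20306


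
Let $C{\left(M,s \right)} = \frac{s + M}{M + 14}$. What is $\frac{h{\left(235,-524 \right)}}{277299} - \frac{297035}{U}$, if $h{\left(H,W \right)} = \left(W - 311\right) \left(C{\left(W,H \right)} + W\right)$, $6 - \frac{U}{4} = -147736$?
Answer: $\frac{527775011689}{491624506296} \approx 1.0735$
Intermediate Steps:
$C{\left(M,s \right)} = \frac{M + s}{14 + M}$
$U = 590968$ ($U = 24 - -590944 = 24 + 590944 = 590968$)
$h{\left(H,W \right)} = \left(-311 + W\right) \left(W + \frac{H + W}{14 + W}\right)$ ($h{\left(H,W \right)} = \left(W - 311\right) \left(\frac{W + H}{14 + W} + W\right) = \left(-311 + W\right) \left(\frac{H + W}{14 + W} + W\right) = \left(-311 + W\right) \left(W + \frac{H + W}{14 + W}\right)$)
$\frac{h{\left(235,-524 \right)}}{277299} - \frac{297035}{U} = \frac{\frac{1}{14 - 524} \left(\left(-524\right)^{3} - -2444460 - 73085 - 296 \left(-524\right)^{2} + 235 \left(-524\right)\right)}{277299} - \frac{297035}{590968} = \frac{-143877824 + 2444460 - 73085 - 81274496 - 123140}{-510} \cdot \frac{1}{277299} - \frac{297035}{590968} = - \frac{-143877824 + 2444460 - 73085 - 81274496 - 123140}{510} \cdot \frac{1}{277299} - \frac{297035}{590968} = \left(- \frac{1}{510}\right) \left(-222904085\right) \frac{1}{277299} - \frac{297035}{590968} = \frac{2622401}{6} \cdot \frac{1}{277299} - \frac{297035}{590968} = \frac{2622401}{1663794} - \frac{297035}{590968} = \frac{527775011689}{491624506296}$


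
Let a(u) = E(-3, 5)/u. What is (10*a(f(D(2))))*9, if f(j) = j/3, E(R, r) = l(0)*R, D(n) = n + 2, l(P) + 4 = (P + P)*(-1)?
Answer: 810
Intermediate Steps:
l(P) = -4 - 2*P (l(P) = -4 + (P + P)*(-1) = -4 + (2*P)*(-1) = -4 - 2*P)
D(n) = 2 + n
E(R, r) = -4*R (E(R, r) = (-4 - 2*0)*R = (-4 + 0)*R = -4*R)
f(j) = j/3 (f(j) = j*(⅓) = j/3)
a(u) = 12/u (a(u) = (-4*(-3))/u = 12/u)
(10*a(f(D(2))))*9 = (10*(12/(((2 + 2)/3))))*9 = (10*(12/(((⅓)*4))))*9 = (10*(12/(4/3)))*9 = (10*(12*(¾)))*9 = (10*9)*9 = 90*9 = 810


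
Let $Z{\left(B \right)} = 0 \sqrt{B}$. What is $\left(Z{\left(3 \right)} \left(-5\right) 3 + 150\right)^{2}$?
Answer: $22500$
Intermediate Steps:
$Z{\left(B \right)} = 0$
$\left(Z{\left(3 \right)} \left(-5\right) 3 + 150\right)^{2} = \left(0 \left(-5\right) 3 + 150\right)^{2} = \left(0 \cdot 3 + 150\right)^{2} = \left(0 + 150\right)^{2} = 150^{2} = 22500$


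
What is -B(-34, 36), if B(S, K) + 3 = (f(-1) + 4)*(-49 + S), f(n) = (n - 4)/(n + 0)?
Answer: 750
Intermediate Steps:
f(n) = (-4 + n)/n
B(S, K) = -444 + 9*S (B(S, K) = -3 + ((-4 - 1)/(-1) + 4)*(-49 + S) = -3 + (-1*(-5) + 4)*(-49 + S) = -3 + (5 + 4)*(-49 + S) = -3 + 9*(-49 + S) = -3 + (-441 + 9*S) = -444 + 9*S)
-B(-34, 36) = -(-444 + 9*(-34)) = -(-444 - 306) = -1*(-750) = 750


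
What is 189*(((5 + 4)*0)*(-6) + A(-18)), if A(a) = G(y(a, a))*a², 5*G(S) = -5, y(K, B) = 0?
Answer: -61236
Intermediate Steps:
G(S) = -1 (G(S) = (⅕)*(-5) = -1)
A(a) = -a²
189*(((5 + 4)*0)*(-6) + A(-18)) = 189*(((5 + 4)*0)*(-6) - 1*(-18)²) = 189*((9*0)*(-6) - 1*324) = 189*(0*(-6) - 324) = 189*(0 - 324) = 189*(-324) = -61236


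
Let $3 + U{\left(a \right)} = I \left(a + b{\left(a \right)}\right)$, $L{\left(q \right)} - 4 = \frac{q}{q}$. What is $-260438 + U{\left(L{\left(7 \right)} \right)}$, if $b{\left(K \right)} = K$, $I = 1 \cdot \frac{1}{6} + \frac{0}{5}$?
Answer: $- \frac{781318}{3} \approx -2.6044 \cdot 10^{5}$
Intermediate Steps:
$I = \frac{1}{6}$ ($I = 1 \cdot \frac{1}{6} + 0 \cdot \frac{1}{5} = \frac{1}{6} + 0 = \frac{1}{6} \approx 0.16667$)
$L{\left(q \right)} = 5$ ($L{\left(q \right)} = 4 + \frac{q}{q} = 4 + 1 = 5$)
$U{\left(a \right)} = -3 + \frac{a}{3}$ ($U{\left(a \right)} = -3 + \frac{a + a}{6} = -3 + \frac{2 a}{6} = -3 + \frac{a}{3}$)
$-260438 + U{\left(L{\left(7 \right)} \right)} = -260438 + \left(-3 + \frac{1}{3} \cdot 5\right) = -260438 + \left(-3 + \frac{5}{3}\right) = -260438 - \frac{4}{3} = - \frac{781318}{3}$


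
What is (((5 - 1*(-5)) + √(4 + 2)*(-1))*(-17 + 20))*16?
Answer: 480 - 48*√6 ≈ 362.42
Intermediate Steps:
(((5 - 1*(-5)) + √(4 + 2)*(-1))*(-17 + 20))*16 = (((5 + 5) + √6*(-1))*3)*16 = ((10 - √6)*3)*16 = (30 - 3*√6)*16 = 480 - 48*√6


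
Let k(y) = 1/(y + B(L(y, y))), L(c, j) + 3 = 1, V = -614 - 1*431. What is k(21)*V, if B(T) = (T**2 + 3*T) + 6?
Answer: -209/5 ≈ -41.800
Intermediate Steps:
V = -1045 (V = -614 - 431 = -1045)
L(c, j) = -2 (L(c, j) = -3 + 1 = -2)
B(T) = 6 + T**2 + 3*T
k(y) = 1/(4 + y) (k(y) = 1/(y + (6 + (-2)**2 + 3*(-2))) = 1/(y + (6 + 4 - 6)) = 1/(y + 4) = 1/(4 + y))
k(21)*V = -1045/(4 + 21) = -1045/25 = (1/25)*(-1045) = -209/5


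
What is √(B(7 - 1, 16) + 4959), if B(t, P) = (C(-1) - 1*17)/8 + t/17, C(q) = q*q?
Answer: 5*√57307/17 ≈ 70.408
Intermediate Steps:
C(q) = q²
B(t, P) = -2 + t/17 (B(t, P) = ((-1)² - 1*17)/8 + t/17 = (1 - 17)*(⅛) + t*(1/17) = -16*⅛ + t/17 = -2 + t/17)
√(B(7 - 1, 16) + 4959) = √((-2 + (7 - 1)/17) + 4959) = √((-2 + (1/17)*6) + 4959) = √((-2 + 6/17) + 4959) = √(-28/17 + 4959) = √(84275/17) = 5*√57307/17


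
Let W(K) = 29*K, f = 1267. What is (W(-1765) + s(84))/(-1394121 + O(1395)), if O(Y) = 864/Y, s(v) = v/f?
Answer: 1435993315/39112047279 ≈ 0.036715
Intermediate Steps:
s(v) = v/1267
(W(-1765) + s(84))/(-1394121 + O(1395)) = (29*(-1765) + (1/1267)*84)/(-1394121 + 864/1395) = (-51185 + 12/181)/(-1394121 + 864*(1/1395)) = -9264473/(181*(-1394121 + 96/155)) = -9264473/(181*(-216088659/155)) = -9264473/181*(-155/216088659) = 1435993315/39112047279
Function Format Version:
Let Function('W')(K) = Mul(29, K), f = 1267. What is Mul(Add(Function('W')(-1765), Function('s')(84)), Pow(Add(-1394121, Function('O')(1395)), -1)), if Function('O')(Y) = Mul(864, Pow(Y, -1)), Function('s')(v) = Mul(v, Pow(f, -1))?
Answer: Rational(1435993315, 39112047279) ≈ 0.036715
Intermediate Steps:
Function('s')(v) = Mul(Rational(1, 1267), v) (Function('s')(v) = Mul(v, Pow(1267, -1)) = Mul(v, Rational(1, 1267)) = Mul(Rational(1, 1267), v))
Mul(Add(Function('W')(-1765), Function('s')(84)), Pow(Add(-1394121, Function('O')(1395)), -1)) = Mul(Add(Mul(29, -1765), Mul(Rational(1, 1267), 84)), Pow(Add(-1394121, Mul(864, Pow(1395, -1))), -1)) = Mul(Add(-51185, Rational(12, 181)), Pow(Add(-1394121, Mul(864, Rational(1, 1395))), -1)) = Mul(Rational(-9264473, 181), Pow(Add(-1394121, Rational(96, 155)), -1)) = Mul(Rational(-9264473, 181), Pow(Rational(-216088659, 155), -1)) = Mul(Rational(-9264473, 181), Rational(-155, 216088659)) = Rational(1435993315, 39112047279)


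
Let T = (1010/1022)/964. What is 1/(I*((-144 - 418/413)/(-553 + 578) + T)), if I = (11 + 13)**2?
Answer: -5189935/17336917872 ≈ -0.00029936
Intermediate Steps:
I = 576 (I = 24**2 = 576)
T = 505/492604 (T = (1010*(1/1022))*(1/964) = (505/511)*(1/964) = 505/492604 ≈ 0.0010252)
1/(I*((-144 - 418/413)/(-553 + 578) + T)) = 1/(576*((-144 - 418/413)/(-553 + 578) + 505/492604)) = 1/(576*((-144 - 418*1/413)/25 + 505/492604)) = 1/(576*((-144 - 418/413)*(1/25) + 505/492604)) = 1/(576*(-59890/413*1/25 + 505/492604)) = 1/(576*(-11978/2065 + 505/492604)) = 1/(576*(-120395263/20759740)) = 1/(-17336917872/5189935) = -5189935/17336917872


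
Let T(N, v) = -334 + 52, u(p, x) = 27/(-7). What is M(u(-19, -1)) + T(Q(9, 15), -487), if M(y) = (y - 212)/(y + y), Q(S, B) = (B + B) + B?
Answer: -13717/54 ≈ -254.02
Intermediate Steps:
u(p, x) = -27/7 (u(p, x) = 27*(-⅐) = -27/7)
Q(S, B) = 3*B (Q(S, B) = 2*B + B = 3*B)
M(y) = (-212 + y)/(2*y) (M(y) = (-212 + y)/((2*y)) = (-212 + y)*(1/(2*y)) = (-212 + y)/(2*y))
T(N, v) = -282
M(u(-19, -1)) + T(Q(9, 15), -487) = (-212 - 27/7)/(2*(-27/7)) - 282 = (½)*(-7/27)*(-1511/7) - 282 = 1511/54 - 282 = -13717/54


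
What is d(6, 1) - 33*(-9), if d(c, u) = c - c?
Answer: 297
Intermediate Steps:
d(c, u) = 0
d(6, 1) - 33*(-9) = 0 - 33*(-9) = 0 + 297 = 297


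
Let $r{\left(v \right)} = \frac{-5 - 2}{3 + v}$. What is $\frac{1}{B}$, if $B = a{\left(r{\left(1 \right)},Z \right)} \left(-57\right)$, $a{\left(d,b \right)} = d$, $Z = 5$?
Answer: $\frac{4}{399} \approx 0.010025$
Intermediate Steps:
$r{\left(v \right)} = - \frac{7}{3 + v}$
$B = \frac{399}{4}$ ($B = - \frac{7}{3 + 1} \left(-57\right) = - \frac{7}{4} \left(-57\right) = \left(-7\right) \frac{1}{4} \left(-57\right) = \left(- \frac{7}{4}\right) \left(-57\right) = \frac{399}{4} \approx 99.75$)
$\frac{1}{B} = \frac{1}{\frac{399}{4}} = \frac{4}{399}$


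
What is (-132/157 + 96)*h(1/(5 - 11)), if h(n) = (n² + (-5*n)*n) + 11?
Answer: 162680/157 ≈ 1036.2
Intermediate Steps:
h(n) = 11 - 4*n² (h(n) = (n² - 5*n²) + 11 = -4*n² + 11 = 11 - 4*n²)
(-132/157 + 96)*h(1/(5 - 11)) = (-132/157 + 96)*(11 - 4/(5 - 11)²) = (-132*1/157 + 96)*(11 - 4*(1/(-6))²) = (-132/157 + 96)*(11 - 4*(-⅙)²) = 14940*(11 - 4*1/36)/157 = 14940*(11 - ⅑)/157 = (14940/157)*(98/9) = 162680/157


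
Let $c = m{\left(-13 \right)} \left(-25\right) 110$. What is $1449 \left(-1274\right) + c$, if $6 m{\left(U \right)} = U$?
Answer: $- \frac{5520203}{3} \approx -1.8401 \cdot 10^{6}$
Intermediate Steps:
$m{\left(U \right)} = \frac{U}{6}$
$c = \frac{17875}{3}$ ($c = \frac{1}{6} \left(-13\right) \left(-25\right) 110 = \left(- \frac{13}{6}\right) \left(-25\right) 110 = \frac{325}{6} \cdot 110 = \frac{17875}{3} \approx 5958.3$)
$1449 \left(-1274\right) + c = 1449 \left(-1274\right) + \frac{17875}{3} = -1846026 + \frac{17875}{3} = - \frac{5520203}{3}$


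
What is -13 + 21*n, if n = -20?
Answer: -433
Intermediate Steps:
-13 + 21*n = -13 + 21*(-20) = -13 - 420 = -433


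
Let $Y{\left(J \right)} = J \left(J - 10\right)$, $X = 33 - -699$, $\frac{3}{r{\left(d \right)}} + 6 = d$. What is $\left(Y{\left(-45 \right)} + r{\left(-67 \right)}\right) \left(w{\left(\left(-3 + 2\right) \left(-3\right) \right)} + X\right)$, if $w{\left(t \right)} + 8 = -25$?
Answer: $\frac{126289728}{73} \approx 1.73 \cdot 10^{6}$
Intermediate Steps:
$w{\left(t \right)} = -33$ ($w{\left(t \right)} = -8 - 25 = -33$)
$r{\left(d \right)} = \frac{3}{-6 + d}$
$X = 732$ ($X = 33 + 699 = 732$)
$Y{\left(J \right)} = J \left(-10 + J\right)$
$\left(Y{\left(-45 \right)} + r{\left(-67 \right)}\right) \left(w{\left(\left(-3 + 2\right) \left(-3\right) \right)} + X\right) = \left(- 45 \left(-10 - 45\right) + \frac{3}{-6 - 67}\right) \left(-33 + 732\right) = \left(\left(-45\right) \left(-55\right) + \frac{3}{-73}\right) 699 = \left(2475 + 3 \left(- \frac{1}{73}\right)\right) 699 = \left(2475 - \frac{3}{73}\right) 699 = \frac{180672}{73} \cdot 699 = \frac{126289728}{73}$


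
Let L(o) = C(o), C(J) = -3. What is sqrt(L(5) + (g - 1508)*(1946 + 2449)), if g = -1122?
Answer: 3*I*sqrt(1284317) ≈ 3399.8*I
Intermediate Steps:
L(o) = -3
sqrt(L(5) + (g - 1508)*(1946 + 2449)) = sqrt(-3 + (-1122 - 1508)*(1946 + 2449)) = sqrt(-3 - 2630*4395) = sqrt(-3 - 11558850) = sqrt(-11558853) = 3*I*sqrt(1284317)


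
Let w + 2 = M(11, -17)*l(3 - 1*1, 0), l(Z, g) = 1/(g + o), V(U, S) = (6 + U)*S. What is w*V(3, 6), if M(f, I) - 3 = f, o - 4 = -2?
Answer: 270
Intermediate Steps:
o = 2 (o = 4 - 2 = 2)
V(U, S) = S*(6 + U)
M(f, I) = 3 + f
l(Z, g) = 1/(2 + g) (l(Z, g) = 1/(g + 2) = 1/(2 + g))
w = 5 (w = -2 + (3 + 11)/(2 + 0) = -2 + 14/2 = -2 + 14*(1/2) = -2 + 7 = 5)
w*V(3, 6) = 5*(6*(6 + 3)) = 5*(6*9) = 5*54 = 270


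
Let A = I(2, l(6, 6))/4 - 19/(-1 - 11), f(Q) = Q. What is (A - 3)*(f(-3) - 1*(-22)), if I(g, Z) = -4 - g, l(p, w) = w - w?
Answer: -665/12 ≈ -55.417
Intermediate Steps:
l(p, w) = 0
A = 1/12 (A = (-4 - 1*2)/4 - 19/(-1 - 11) = (-4 - 2)*(¼) - 19/(-12) = -6*¼ - 19*(-1/12) = -3/2 + 19/12 = 1/12 ≈ 0.083333)
(A - 3)*(f(-3) - 1*(-22)) = (1/12 - 3)*(-3 - 1*(-22)) = -35*(-3 + 22)/12 = -35/12*19 = -665/12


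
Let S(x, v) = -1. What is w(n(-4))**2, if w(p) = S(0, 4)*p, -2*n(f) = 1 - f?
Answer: 25/4 ≈ 6.2500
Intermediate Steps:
n(f) = -1/2 + f/2 (n(f) = -(1 - f)/2 = -1/2 + f/2)
w(p) = -p
w(n(-4))**2 = (-(-1/2 + (1/2)*(-4)))**2 = (-(-1/2 - 2))**2 = (-1*(-5/2))**2 = (5/2)**2 = 25/4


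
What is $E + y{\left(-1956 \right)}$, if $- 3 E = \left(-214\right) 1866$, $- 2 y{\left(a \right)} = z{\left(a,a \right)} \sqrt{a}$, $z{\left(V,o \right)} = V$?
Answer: $133108 + 1956 i \sqrt{489} \approx 1.3311 \cdot 10^{5} + 43254.0 i$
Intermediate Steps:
$y{\left(a \right)} = - \frac{a^{\frac{3}{2}}}{2}$ ($y{\left(a \right)} = - \frac{a \sqrt{a}}{2} = - \frac{a^{\frac{3}{2}}}{2}$)
$E = 133108$ ($E = - \frac{\left(-214\right) 1866}{3} = \left(- \frac{1}{3}\right) \left(-399324\right) = 133108$)
$E + y{\left(-1956 \right)} = 133108 - \frac{\left(-1956\right)^{\frac{3}{2}}}{2} = 133108 - \frac{\left(-3912\right) i \sqrt{489}}{2} = 133108 + 1956 i \sqrt{489}$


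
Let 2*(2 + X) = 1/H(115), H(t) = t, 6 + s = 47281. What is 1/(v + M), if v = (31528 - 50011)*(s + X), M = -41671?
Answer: -230/200971380383 ≈ -1.1444e-9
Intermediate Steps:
s = 47275 (s = -6 + 47281 = 47275)
X = -459/230 (X = -2 + (½)/115 = -2 + (½)*(1/115) = -2 + 1/230 = -459/230 ≈ -1.9957)
v = -200961796053/230 (v = (31528 - 50011)*(47275 - 459/230) = -18483*10872791/230 = -200961796053/230 ≈ -8.7375e+8)
1/(v + M) = 1/(-200961796053/230 - 41671) = 1/(-200971380383/230) = -230/200971380383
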